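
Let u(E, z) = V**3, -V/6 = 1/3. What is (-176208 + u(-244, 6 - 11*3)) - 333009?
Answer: -509225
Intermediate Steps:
V = -2 (V = -6/3 = -6*1/3 = -2)
u(E, z) = -8 (u(E, z) = (-2)**3 = -8)
(-176208 + u(-244, 6 - 11*3)) - 333009 = (-176208 - 8) - 333009 = -176216 - 333009 = -509225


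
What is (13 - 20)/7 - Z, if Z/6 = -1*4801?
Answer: 28805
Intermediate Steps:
Z = -28806 (Z = 6*(-1*4801) = 6*(-4801) = -28806)
(13 - 20)/7 - Z = (13 - 20)/7 - 1*(-28806) = (1/7)*(-7) + 28806 = -1 + 28806 = 28805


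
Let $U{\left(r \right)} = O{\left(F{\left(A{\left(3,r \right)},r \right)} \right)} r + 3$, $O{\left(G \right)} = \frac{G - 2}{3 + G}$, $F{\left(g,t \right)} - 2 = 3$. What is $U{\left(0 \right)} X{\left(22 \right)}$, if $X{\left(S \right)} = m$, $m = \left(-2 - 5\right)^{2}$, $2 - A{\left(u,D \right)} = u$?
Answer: $147$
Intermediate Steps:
$A{\left(u,D \right)} = 2 - u$
$F{\left(g,t \right)} = 5$ ($F{\left(g,t \right)} = 2 + 3 = 5$)
$O{\left(G \right)} = \frac{-2 + G}{3 + G}$
$U{\left(r \right)} = 3 + \frac{3 r}{8}$ ($U{\left(r \right)} = \frac{-2 + 5}{3 + 5} r + 3 = \frac{1}{8} \cdot 3 r + 3 = \frac{3 r}{8} + 3 = 3 + \frac{3 r}{8}$)
$m = 49$ ($m = \left(-7\right)^{2} = 49$)
$X{\left(S \right)} = 49$
$U{\left(0 \right)} X{\left(22 \right)} = \left(3 + \frac{3}{8} \cdot 0\right) 49 = \left(3 + 0\right) 49 = 3 \cdot 49 = 147$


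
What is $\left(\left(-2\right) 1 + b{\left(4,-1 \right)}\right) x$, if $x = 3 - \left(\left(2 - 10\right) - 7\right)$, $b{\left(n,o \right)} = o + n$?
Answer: $18$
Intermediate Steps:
$b{\left(n,o \right)} = n + o$
$x = 18$ ($x = 3 - \left(-8 - 7\right) = 3 - -15 = 3 + 15 = 18$)
$\left(\left(-2\right) 1 + b{\left(4,-1 \right)}\right) x = \left(\left(-2\right) 1 + \left(4 - 1\right)\right) 18 = \left(-2 + 3\right) 18 = 1 \cdot 18 = 18$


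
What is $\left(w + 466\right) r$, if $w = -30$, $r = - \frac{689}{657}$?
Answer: $- \frac{300404}{657} \approx -457.24$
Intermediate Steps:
$r = - \frac{689}{657}$ ($r = \left(-689\right) \frac{1}{657} = - \frac{689}{657} \approx -1.0487$)
$\left(w + 466\right) r = \left(-30 + 466\right) \left(- \frac{689}{657}\right) = 436 \left(- \frac{689}{657}\right) = - \frac{300404}{657}$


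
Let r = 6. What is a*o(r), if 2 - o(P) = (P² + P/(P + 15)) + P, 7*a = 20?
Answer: -5640/49 ≈ -115.10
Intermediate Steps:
a = 20/7 (a = (⅐)*20 = 20/7 ≈ 2.8571)
o(P) = 2 - P - P² - P/(15 + P) (o(P) = 2 - ((P² + P/(P + 15)) + P) = 2 - ((P² + P/(15 + P)) + P) = 2 - (P + P² + P/(15 + P)) = 2 + (-P - P² - P/(15 + P)) = 2 - P - P² - P/(15 + P))
a*o(r) = 20*((30 - 1*6³ - 16*6² - 14*6)/(15 + 6))/7 = 20*((30 - 1*216 - 16*36 - 84)/21)/7 = 20*((30 - 216 - 576 - 84)/21)/7 = 20*((1/21)*(-846))/7 = (20/7)*(-282/7) = -5640/49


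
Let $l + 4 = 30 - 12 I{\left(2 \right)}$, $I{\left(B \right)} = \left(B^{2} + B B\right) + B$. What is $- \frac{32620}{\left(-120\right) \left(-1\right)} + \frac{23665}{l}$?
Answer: $- \frac{73826}{141} \approx -523.59$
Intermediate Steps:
$I{\left(B \right)} = B + 2 B^{2}$ ($I{\left(B \right)} = \left(B^{2} + B^{2}\right) + B = 2 B^{2} + B = B + 2 B^{2}$)
$l = -94$ ($l = -4 + \left(30 - 12 \cdot 2 \left(1 + 2 \cdot 2\right)\right) = -4 + \left(30 - 12 \cdot 2 \left(1 + 4\right)\right) = -4 + \left(30 - 12 \cdot 2 \cdot 5\right) = -4 + \left(30 - 120\right) = -4 - 90 = -94$)
$- \frac{32620}{\left(-120\right) \left(-1\right)} + \frac{23665}{l} = - \frac{32620}{\left(-120\right) \left(-1\right)} + \frac{23665}{-94} = - \frac{32620}{120} + 23665 \left(- \frac{1}{94}\right) = \left(-32620\right) \frac{1}{120} - \frac{23665}{94} = - \frac{1631}{6} - \frac{23665}{94} = - \frac{73826}{141}$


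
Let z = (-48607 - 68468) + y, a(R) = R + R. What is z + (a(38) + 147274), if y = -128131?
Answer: -97856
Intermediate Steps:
a(R) = 2*R
z = -245206 (z = (-48607 - 68468) - 128131 = -117075 - 128131 = -245206)
z + (a(38) + 147274) = -245206 + (2*38 + 147274) = -245206 + (76 + 147274) = -245206 + 147350 = -97856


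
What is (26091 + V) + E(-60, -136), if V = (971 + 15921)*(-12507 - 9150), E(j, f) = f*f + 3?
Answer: -365785454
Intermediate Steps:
E(j, f) = 3 + f² (E(j, f) = f² + 3 = 3 + f²)
V = -365830044 (V = 16892*(-21657) = -365830044)
(26091 + V) + E(-60, -136) = (26091 - 365830044) + (3 + (-136)²) = -365803953 + (3 + 18496) = -365803953 + 18499 = -365785454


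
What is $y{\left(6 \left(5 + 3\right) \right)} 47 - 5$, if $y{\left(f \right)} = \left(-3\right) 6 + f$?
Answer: $1405$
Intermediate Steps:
$y{\left(f \right)} = -18 + f$
$y{\left(6 \left(5 + 3\right) \right)} 47 - 5 = \left(-18 + 6 \left(5 + 3\right)\right) 47 - 5 = \left(-18 + 6 \cdot 8\right) 47 - 5 = \left(-18 + 48\right) 47 - 5 = 30 \cdot 47 - 5 = 1410 - 5 = 1405$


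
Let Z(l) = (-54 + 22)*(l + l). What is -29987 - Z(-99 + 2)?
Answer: -36195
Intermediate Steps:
Z(l) = -64*l
-29987 - Z(-99 + 2) = -29987 - (-64)*(-99 + 2) = -29987 - (-64)*(-97) = -29987 - 1*6208 = -29987 - 6208 = -36195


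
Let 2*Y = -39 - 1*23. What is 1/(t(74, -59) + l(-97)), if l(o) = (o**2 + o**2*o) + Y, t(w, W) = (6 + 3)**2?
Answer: -1/903214 ≈ -1.1072e-6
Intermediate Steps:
t(w, W) = 81 (t(w, W) = 9**2 = 81)
Y = -31 (Y = (-39 - 1*23)/2 = (-39 - 23)/2 = (1/2)*(-62) = -31)
l(o) = -31 + o**2 + o**3 (l(o) = (o**2 + o**2*o) - 31 = (o**2 + o**3) - 31 = -31 + o**2 + o**3)
1/(t(74, -59) + l(-97)) = 1/(81 + (-31 + (-97)**2 + (-97)**3)) = 1/(81 + (-31 + 9409 - 912673)) = 1/(81 - 903295) = 1/(-903214) = -1/903214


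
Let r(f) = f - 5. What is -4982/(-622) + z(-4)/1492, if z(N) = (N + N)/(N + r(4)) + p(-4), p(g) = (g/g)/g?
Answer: 74339837/9280240 ≈ 8.0105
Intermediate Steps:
r(f) = -5 + f
p(g) = 1/g
z(N) = -¼ + 2*N/(-1 + N) (z(N) = (N + N)/(N + (-5 + 4)) + 1/(-4) = (2*N)/(N - 1) - ¼ = (2*N)/(-1 + N) - ¼ = 2*N/(-1 + N) - ¼ = -¼ + 2*N/(-1 + N))
-4982/(-622) + z(-4)/1492 = -4982/(-622) + ((1 + 7*(-4))/(4*(-1 - 4)))/1492 = -4982*(-1/622) + ((¼)*(1 - 28)/(-5))*(1/1492) = 2491/311 + ((¼)*(-⅕)*(-27))*(1/1492) = 2491/311 + (27/20)*(1/1492) = 2491/311 + 27/29840 = 74339837/9280240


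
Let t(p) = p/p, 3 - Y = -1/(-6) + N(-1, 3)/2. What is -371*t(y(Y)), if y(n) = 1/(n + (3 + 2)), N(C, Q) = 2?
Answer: -371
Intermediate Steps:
Y = 11/6 (Y = 3 - (-1/(-6) + 2/2) = 3 - (-1*(-⅙) + 2*(½)) = 3 - (⅙ + 1) = 3 - 1*7/6 = 3 - 7/6 = 11/6 ≈ 1.8333)
y(n) = 1/(5 + n) (y(n) = 1/(n + 5) = 1/(5 + n))
t(p) = 1
-371*t(y(Y)) = -371*1 = -371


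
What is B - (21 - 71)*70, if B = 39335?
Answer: 42835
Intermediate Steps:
B - (21 - 71)*70 = 39335 - (21 - 71)*70 = 39335 - (-50)*70 = 39335 - 1*(-3500) = 39335 + 3500 = 42835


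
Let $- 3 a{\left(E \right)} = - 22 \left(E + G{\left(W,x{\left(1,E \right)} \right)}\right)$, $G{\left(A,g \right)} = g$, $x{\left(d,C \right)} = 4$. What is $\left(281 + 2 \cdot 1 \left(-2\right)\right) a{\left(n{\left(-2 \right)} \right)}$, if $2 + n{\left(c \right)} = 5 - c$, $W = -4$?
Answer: $18282$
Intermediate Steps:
$n{\left(c \right)} = 3 - c$ ($n{\left(c \right)} = -2 - \left(-5 + c\right) = 3 - c$)
$a{\left(E \right)} = \frac{88}{3} + \frac{22 E}{3}$ ($a{\left(E \right)} = - \frac{\left(-22\right) \left(E + 4\right)}{3} = - \frac{\left(-22\right) \left(4 + E\right)}{3} = - \frac{-88 - 22 E}{3} = \frac{88}{3} + \frac{22 E}{3}$)
$\left(281 + 2 \cdot 1 \left(-2\right)\right) a{\left(n{\left(-2 \right)} \right)} = \left(281 + 2 \cdot 1 \left(-2\right)\right) \left(\frac{88}{3} + \frac{22 \left(3 - -2\right)}{3}\right) = \left(281 + 2 \left(-2\right)\right) \left(\frac{88}{3} + \frac{22 \left(3 + 2\right)}{3}\right) = \left(281 - 4\right) \left(\frac{88}{3} + \frac{22}{3} \cdot 5\right) = 277 \left(\frac{88}{3} + \frac{110}{3}\right) = 277 \cdot 66 = 18282$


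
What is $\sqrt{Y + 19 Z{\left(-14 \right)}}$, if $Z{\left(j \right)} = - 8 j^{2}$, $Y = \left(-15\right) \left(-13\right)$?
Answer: $i \sqrt{29597} \approx 172.04 i$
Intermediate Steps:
$Y = 195$
$\sqrt{Y + 19 Z{\left(-14 \right)}} = \sqrt{195 + 19 \left(- 8 \left(-14\right)^{2}\right)} = \sqrt{195 + 19 \left(\left(-8\right) 196\right)} = \sqrt{195 + 19 \left(-1568\right)} = \sqrt{195 - 29792} = \sqrt{-29597} = i \sqrt{29597}$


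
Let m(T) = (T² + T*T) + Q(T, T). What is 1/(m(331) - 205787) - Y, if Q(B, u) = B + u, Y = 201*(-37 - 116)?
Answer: 430449742/13997 ≈ 30753.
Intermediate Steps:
Y = -30753 (Y = 201*(-153) = -30753)
m(T) = 2*T + 2*T² (m(T) = (T² + T*T) + (T + T) = (T² + T²) + 2*T = 2*T² + 2*T = 2*T + 2*T²)
1/(m(331) - 205787) - Y = 1/(2*331*(1 + 331) - 205787) - 1*(-30753) = 1/(2*331*332 - 205787) + 30753 = 1/(219784 - 205787) + 30753 = 1/13997 + 30753 = 430449742/13997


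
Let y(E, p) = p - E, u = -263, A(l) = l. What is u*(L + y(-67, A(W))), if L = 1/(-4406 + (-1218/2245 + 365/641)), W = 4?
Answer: -118393790906524/6340393583 ≈ -18673.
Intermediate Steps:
L = -1439045/6340393583 (L = 1/(-4406 + (-1218*1/2245 + 365*(1/641))) = 1/(-4406 + (-1218/2245 + 365/641)) = 1/(-4406 + 38687/1439045) = 1/(-6340393583/1439045) = -1439045/6340393583 ≈ -0.00022696)
u*(L + y(-67, A(W))) = -263*(-1439045/6340393583 + (4 - 1*(-67))) = -263*(-1439045/6340393583 + (4 + 67)) = -263*(-1439045/6340393583 + 71) = -263*450166505348/6340393583 = -118393790906524/6340393583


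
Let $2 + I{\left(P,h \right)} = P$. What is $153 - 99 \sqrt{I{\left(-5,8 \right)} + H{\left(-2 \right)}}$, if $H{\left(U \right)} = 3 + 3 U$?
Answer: $153 - 99 i \sqrt{10} \approx 153.0 - 313.07 i$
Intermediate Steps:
$I{\left(P,h \right)} = -2 + P$
$153 - 99 \sqrt{I{\left(-5,8 \right)} + H{\left(-2 \right)}} = 153 - 99 \sqrt{\left(-2 - 5\right) + \left(3 + 3 \left(-2\right)\right)} = 153 - 99 \sqrt{-7 + \left(3 - 6\right)} = 153 - 99 \sqrt{-7 - 3} = 153 - 99 \sqrt{-10} = 153 - 99 i \sqrt{10}$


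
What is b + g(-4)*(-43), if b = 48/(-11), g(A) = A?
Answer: 1844/11 ≈ 167.64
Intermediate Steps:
b = -48/11 (b = 48*(-1/11) = -48/11 ≈ -4.3636)
b + g(-4)*(-43) = -48/11 - 4*(-43) = -48/11 + 172 = 1844/11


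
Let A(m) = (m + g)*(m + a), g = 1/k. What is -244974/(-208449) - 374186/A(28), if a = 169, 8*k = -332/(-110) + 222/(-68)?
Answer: 105428154455/246386718 ≈ 427.90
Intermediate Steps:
k = -461/14960 (k = (-332/(-110) + 222/(-68))/8 = (-332*(-1/110) + 222*(-1/68))/8 = (166/55 - 111/34)/8 = (⅛)*(-461/1870) = -461/14960 ≈ -0.030816)
g = -14960/461 (g = 1/(-461/14960) = -14960/461 ≈ -32.451)
A(m) = (169 + m)*(-14960/461 + m) (A(m) = (m - 14960/461)*(m + 169) = (-14960/461 + m)*(169 + m) = (169 + m)*(-14960/461 + m))
-244974/(-208449) - 374186/A(28) = -244974/(-208449) - 374186/(-2528240/461 + 28² + (62949/461)*28) = -244974*(-1/208449) - 374186/(-2528240/461 + 784 + 1762572/461) = 81658/69483 - 374186/(-404244/461) = 81658/69483 - 374186*(-461/404244) = 81658/69483 + 4539467/10638 = 105428154455/246386718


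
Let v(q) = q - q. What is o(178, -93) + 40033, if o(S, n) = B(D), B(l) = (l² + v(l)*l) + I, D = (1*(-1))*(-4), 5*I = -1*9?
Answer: 200236/5 ≈ 40047.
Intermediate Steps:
v(q) = 0
I = -9/5 (I = (-1*9)/5 = (⅕)*(-9) = -9/5 ≈ -1.8000)
D = 4 (D = -1*(-4) = 4)
B(l) = -9/5 + l² (B(l) = (l² + 0*l) - 9/5 = (l² + 0) - 9/5 = l² - 9/5 = -9/5 + l²)
o(S, n) = 71/5 (o(S, n) = -9/5 + 4² = -9/5 + 16 = 71/5)
o(178, -93) + 40033 = 71/5 + 40033 = 200236/5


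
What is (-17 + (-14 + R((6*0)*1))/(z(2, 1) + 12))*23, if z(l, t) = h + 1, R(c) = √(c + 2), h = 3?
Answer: -3289/8 + 23*√2/16 ≈ -409.09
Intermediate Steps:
R(c) = √(2 + c)
z(l, t) = 4 (z(l, t) = 3 + 1 = 4)
(-17 + (-14 + R((6*0)*1))/(z(2, 1) + 12))*23 = (-17 + (-14 + √(2 + (6*0)*1))/(4 + 12))*23 = (-17 + (-14 + √(2 + 0*1))/16)*23 = (-17 + (-14 + √(2 + 0))*(1/16))*23 = (-17 + (-14 + √2)*(1/16))*23 = (-17 + (-7/8 + √2/16))*23 = (-143/8 + √2/16)*23 = -3289/8 + 23*√2/16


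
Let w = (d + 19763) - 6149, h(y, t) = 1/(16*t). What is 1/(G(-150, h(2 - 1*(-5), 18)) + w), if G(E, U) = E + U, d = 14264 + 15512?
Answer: 288/12453121 ≈ 2.3127e-5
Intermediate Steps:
d = 29776
h(y, t) = 1/(16*t)
w = 43390 (w = (29776 + 19763) - 6149 = 49539 - 6149 = 43390)
1/(G(-150, h(2 - 1*(-5), 18)) + w) = 1/((-150 + (1/16)/18) + 43390) = 1/((-150 + (1/16)*(1/18)) + 43390) = 1/((-150 + 1/288) + 43390) = 1/(-43199/288 + 43390) = 1/(12453121/288) = 288/12453121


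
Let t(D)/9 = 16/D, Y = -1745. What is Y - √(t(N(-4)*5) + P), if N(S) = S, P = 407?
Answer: -1745 - √9995/5 ≈ -1765.0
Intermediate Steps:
t(D) = 144/D (t(D) = 9*(16/D) = 144/D)
Y - √(t(N(-4)*5) + P) = -1745 - √(144/((-4*5)) + 407) = -1745 - √(144/(-20) + 407) = -1745 - √(144*(-1/20) + 407) = -1745 - √(-36/5 + 407) = -1745 - √(1999/5) = -1745 - √9995/5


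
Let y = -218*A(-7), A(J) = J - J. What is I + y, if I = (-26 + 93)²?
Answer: 4489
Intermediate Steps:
A(J) = 0
y = 0 (y = -218*0 = 0)
I = 4489 (I = 67² = 4489)
I + y = 4489 + 0 = 4489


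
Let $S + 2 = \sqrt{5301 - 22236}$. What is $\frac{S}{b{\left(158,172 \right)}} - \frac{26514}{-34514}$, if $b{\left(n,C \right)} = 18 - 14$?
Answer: $\frac{9257}{34514} + \frac{i \sqrt{16935}}{4} \approx 0.26821 + 32.534 i$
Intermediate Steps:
$b{\left(n,C \right)} = 4$ ($b{\left(n,C \right)} = 18 - 14 = 4$)
$S = -2 + i \sqrt{16935}$ ($S = -2 + \sqrt{5301 - 22236} = -2 + \sqrt{-16935} = -2 + i \sqrt{16935} \approx -2.0 + 130.13 i$)
$\frac{S}{b{\left(158,172 \right)}} - \frac{26514}{-34514} = \frac{-2 + i \sqrt{16935}}{4} - \frac{26514}{-34514} = \left(-2 + i \sqrt{16935}\right) \frac{1}{4} - - \frac{13257}{17257} = \left(- \frac{1}{2} + \frac{i \sqrt{16935}}{4}\right) + \frac{13257}{17257} = \frac{9257}{34514} + \frac{i \sqrt{16935}}{4}$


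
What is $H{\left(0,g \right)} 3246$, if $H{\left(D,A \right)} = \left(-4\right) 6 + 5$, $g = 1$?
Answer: $-61674$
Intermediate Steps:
$H{\left(D,A \right)} = -19$ ($H{\left(D,A \right)} = -24 + 5 = -19$)
$H{\left(0,g \right)} 3246 = \left(-19\right) 3246 = -61674$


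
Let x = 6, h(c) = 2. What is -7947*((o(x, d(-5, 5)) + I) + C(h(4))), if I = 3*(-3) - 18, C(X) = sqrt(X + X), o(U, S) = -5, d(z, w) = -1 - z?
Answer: 238410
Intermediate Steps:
C(X) = sqrt(2)*sqrt(X) (C(X) = sqrt(2*X) = sqrt(2)*sqrt(X))
I = -27 (I = -9 - 18 = -27)
-7947*((o(x, d(-5, 5)) + I) + C(h(4))) = -7947*((-5 - 27) + sqrt(2)*sqrt(2)) = -7947*(-32 + 2) = -7947*(-30) = 238410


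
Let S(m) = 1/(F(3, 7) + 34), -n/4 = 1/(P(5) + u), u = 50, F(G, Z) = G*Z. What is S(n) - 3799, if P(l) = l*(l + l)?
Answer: -208944/55 ≈ -3799.0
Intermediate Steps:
P(l) = 2*l**2 (P(l) = l*(2*l) = 2*l**2)
n = -1/25 (n = -4/(2*5**2 + 50) = -4/(2*25 + 50) = -4/(50 + 50) = -4/100 = -4*1/100 = -1/25 ≈ -0.040000)
S(m) = 1/55 (S(m) = 1/(3*7 + 34) = 1/(21 + 34) = 1/55)
S(n) - 3799 = 1/55 - 3799 = -208944/55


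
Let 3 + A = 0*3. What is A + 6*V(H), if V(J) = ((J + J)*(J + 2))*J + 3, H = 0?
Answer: 15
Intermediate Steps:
V(J) = 3 + 2*J**2*(2 + J) (V(J) = ((2*J)*(2 + J))*J + 3 = (2*J*(2 + J))*J + 3 = 2*J**2*(2 + J) + 3 = 3 + 2*J**2*(2 + J))
A = -3 (A = -3 + 0*3 = -3 + 0 = -3)
A + 6*V(H) = -3 + 6*(3 + 2*0**3 + 4*0**2) = -3 + 6*(3 + 2*0 + 4*0) = -3 + 6*(3 + 0 + 0) = -3 + 6*3 = -3 + 18 = 15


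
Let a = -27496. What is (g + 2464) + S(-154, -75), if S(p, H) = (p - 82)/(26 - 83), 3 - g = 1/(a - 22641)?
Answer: 7062047192/2857809 ≈ 2471.1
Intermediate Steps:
g = 150412/50137 (g = 3 - 1/(-27496 - 22641) = 3 - 1/(-50137) = 3 - 1*(-1/50137) = 3 + 1/50137 = 150412/50137 ≈ 3.0000)
S(p, H) = 82/57 - p/57 (S(p, H) = (-82 + p)/(-57) = (-82 + p)*(-1/57) = 82/57 - p/57)
(g + 2464) + S(-154, -75) = (150412/50137 + 2464) + (82/57 - 1/57*(-154)) = 123687980/50137 + (82/57 + 154/57) = 123687980/50137 + 236/57 = 7062047192/2857809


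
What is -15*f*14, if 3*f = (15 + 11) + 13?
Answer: -2730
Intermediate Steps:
f = 13 (f = ((15 + 11) + 13)/3 = (26 + 13)/3 = (⅓)*39 = 13)
-15*f*14 = -15*13*14 = -195*14 = -2730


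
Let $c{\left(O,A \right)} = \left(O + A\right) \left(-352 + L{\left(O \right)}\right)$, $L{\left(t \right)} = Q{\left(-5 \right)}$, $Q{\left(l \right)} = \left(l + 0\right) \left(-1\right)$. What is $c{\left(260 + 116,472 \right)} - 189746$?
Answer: $-484002$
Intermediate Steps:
$Q{\left(l \right)} = - l$ ($Q{\left(l \right)} = l \left(-1\right) = - l$)
$L{\left(t \right)} = 5$ ($L{\left(t \right)} = \left(-1\right) \left(-5\right) = 5$)
$c{\left(O,A \right)} = - 347 A - 347 O$ ($c{\left(O,A \right)} = \left(O + A\right) \left(-352 + 5\right) = \left(A + O\right) \left(-347\right) = - 347 A - 347 O$)
$c{\left(260 + 116,472 \right)} - 189746 = \left(\left(-347\right) 472 - 347 \left(260 + 116\right)\right) - 189746 = \left(-163784 - 130472\right) - 189746 = -294256 - 189746 = -484002$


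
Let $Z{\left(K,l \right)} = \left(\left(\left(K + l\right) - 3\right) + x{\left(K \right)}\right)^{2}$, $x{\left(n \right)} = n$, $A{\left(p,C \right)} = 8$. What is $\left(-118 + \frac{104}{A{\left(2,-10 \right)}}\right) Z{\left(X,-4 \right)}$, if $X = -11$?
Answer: $-88305$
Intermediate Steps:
$Z{\left(K,l \right)} = \left(-3 + l + 2 K\right)^{2}$ ($Z{\left(K,l \right)} = \left(\left(\left(K + l\right) - 3\right) + K\right)^{2} = \left(\left(-3 + K + l\right) + K\right)^{2} = \left(-3 + l + 2 K\right)^{2}$)
$\left(-118 + \frac{104}{A{\left(2,-10 \right)}}\right) Z{\left(X,-4 \right)} = \left(-118 + \frac{104}{8}\right) \left(-3 - 4 + 2 \left(-11\right)\right)^{2} = \left(-118 + 104 \cdot \frac{1}{8}\right) \left(-3 - 4 - 22\right)^{2} = \left(-118 + 13\right) \left(-29\right)^{2} = \left(-105\right) 841 = -88305$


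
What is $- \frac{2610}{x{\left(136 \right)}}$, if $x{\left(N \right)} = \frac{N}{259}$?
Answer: $- \frac{337995}{68} \approx -4970.5$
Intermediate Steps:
$x{\left(N \right)} = \frac{N}{259}$ ($x{\left(N \right)} = N \frac{1}{259} = \frac{N}{259}$)
$- \frac{2610}{x{\left(136 \right)}} = - \frac{2610}{\frac{1}{259} \cdot 136} = - \frac{2610}{\frac{136}{259}} = \left(-2610\right) \frac{259}{136} = - \frac{337995}{68}$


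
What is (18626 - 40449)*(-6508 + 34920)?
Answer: -620035076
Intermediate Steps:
(18626 - 40449)*(-6508 + 34920) = -21823*28412 = -620035076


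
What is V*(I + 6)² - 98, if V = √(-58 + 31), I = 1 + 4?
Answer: -98 + 363*I*√3 ≈ -98.0 + 628.73*I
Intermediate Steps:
I = 5
V = 3*I*√3 (V = √(-27) = 3*I*√3 ≈ 5.1962*I)
V*(I + 6)² - 98 = (3*I*√3)*(5 + 6)² - 98 = (3*I*√3)*11² - 98 = (3*I*√3)*121 - 98 = 363*I*√3 - 98 = -98 + 363*I*√3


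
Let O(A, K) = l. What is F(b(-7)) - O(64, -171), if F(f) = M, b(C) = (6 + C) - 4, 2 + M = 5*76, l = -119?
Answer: 497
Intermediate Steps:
O(A, K) = -119
M = 378 (M = -2 + 5*76 = -2 + 380 = 378)
b(C) = 2 + C
F(f) = 378
F(b(-7)) - O(64, -171) = 378 - 1*(-119) = 378 + 119 = 497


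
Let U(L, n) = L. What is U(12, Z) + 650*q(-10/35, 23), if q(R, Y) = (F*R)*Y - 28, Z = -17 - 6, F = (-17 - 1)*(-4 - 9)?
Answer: -7123916/7 ≈ -1.0177e+6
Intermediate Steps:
F = 234 (F = -18*(-13) = 234)
Z = -23
q(R, Y) = -28 + 234*R*Y (q(R, Y) = (234*R)*Y - 28 = 234*R*Y - 28 = -28 + 234*R*Y)
U(12, Z) + 650*q(-10/35, 23) = 12 + 650*(-28 + 234*(-10/35)*23) = 12 + 650*(-28 + 234*(-10*1/35)*23) = 12 + 650*(-28 + 234*(-2/7)*23) = 12 + 650*(-28 - 10764/7) = 12 + 650*(-10960/7) = 12 - 7124000/7 = -7123916/7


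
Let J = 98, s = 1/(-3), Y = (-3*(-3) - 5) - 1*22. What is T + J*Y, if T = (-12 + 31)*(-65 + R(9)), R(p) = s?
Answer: -9016/3 ≈ -3005.3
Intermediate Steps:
Y = -18 (Y = (9 - 5) - 22 = 4 - 22 = -18)
s = -1/3 ≈ -0.33333
R(p) = -1/3
T = -3724/3 (T = (-12 + 31)*(-65 - 1/3) = 19*(-196/3) = -3724/3 ≈ -1241.3)
T + J*Y = -3724/3 + 98*(-18) = -3724/3 - 1764 = -9016/3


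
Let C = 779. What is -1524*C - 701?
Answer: -1187897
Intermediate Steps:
-1524*C - 701 = -1524*779 - 701 = -1187196 - 701 = -1187897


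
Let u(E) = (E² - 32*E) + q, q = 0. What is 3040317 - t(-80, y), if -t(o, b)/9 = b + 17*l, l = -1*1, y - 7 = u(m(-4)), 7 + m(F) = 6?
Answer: 3040524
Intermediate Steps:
m(F) = -1 (m(F) = -7 + 6 = -1)
u(E) = E² - 32*E (u(E) = (E² - 32*E) + 0 = E² - 32*E)
y = 40 (y = 7 - (-32 - 1) = 7 - 1*(-33) = 7 + 33 = 40)
l = -1
t(o, b) = 153 - 9*b (t(o, b) = -9*(b + 17*(-1)) = -9*(b - 17) = -9*(-17 + b) = 153 - 9*b)
3040317 - t(-80, y) = 3040317 - (153 - 9*40) = 3040317 - (153 - 360) = 3040317 - 1*(-207) = 3040317 + 207 = 3040524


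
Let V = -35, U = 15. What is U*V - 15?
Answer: -540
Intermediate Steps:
U*V - 15 = 15*(-35) - 15 = -525 - 15 = -540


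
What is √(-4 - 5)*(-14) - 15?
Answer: -15 - 42*I ≈ -15.0 - 42.0*I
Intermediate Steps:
√(-4 - 5)*(-14) - 15 = √(-9)*(-14) - 15 = (3*I)*(-14) - 15 = -42*I - 15 = -15 - 42*I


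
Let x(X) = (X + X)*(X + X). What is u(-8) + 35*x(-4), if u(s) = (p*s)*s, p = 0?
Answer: 2240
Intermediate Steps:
u(s) = 0 (u(s) = (0*s)*s = 0*s = 0)
x(X) = 4*X**2 (x(X) = (2*X)*(2*X) = 4*X**2)
u(-8) + 35*x(-4) = 0 + 35*(4*(-4)**2) = 0 + 35*(4*16) = 0 + 35*64 = 0 + 2240 = 2240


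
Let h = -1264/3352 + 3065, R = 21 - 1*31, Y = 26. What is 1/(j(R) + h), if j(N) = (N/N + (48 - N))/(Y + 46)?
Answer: 30168/92478265 ≈ 0.00032622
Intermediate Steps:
R = -10 (R = 21 - 31 = -10)
h = 1284077/419 (h = -1264*1/3352 + 3065 = -158/419 + 3065 = 1284077/419 ≈ 3064.6)
j(N) = 49/72 - N/72 (j(N) = (N/N + (48 - N))/(26 + 46) = (1 + (48 - N))/72 = (49 - N)*(1/72) = 49/72 - N/72)
1/(j(R) + h) = 1/((49/72 - 1/72*(-10)) + 1284077/419) = 1/((49/72 + 5/36) + 1284077/419) = 1/(59/72 + 1284077/419) = 1/(92478265/30168) = 30168/92478265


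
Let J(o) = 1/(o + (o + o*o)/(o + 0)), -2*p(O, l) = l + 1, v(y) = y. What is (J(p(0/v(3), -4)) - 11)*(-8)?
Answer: 86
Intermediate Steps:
p(O, l) = -1/2 - l/2 (p(O, l) = -(l + 1)/2 = -(1 + l)/2 = -1/2 - l/2)
J(o) = 1/(o + (o + o**2)/o)
(J(p(0/v(3), -4)) - 11)*(-8) = (1/(1 + 2*(-1/2 - 1/2*(-4))) - 11)*(-8) = (1/(1 + 2*(-1/2 + 2)) - 11)*(-8) = (1/(1 + 2*(3/2)) - 11)*(-8) = (1/(1 + 3) - 11)*(-8) = (1/4 - 11)*(-8) = -43/4*(-8) = 86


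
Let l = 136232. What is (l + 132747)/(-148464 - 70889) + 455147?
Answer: 99837590912/219353 ≈ 4.5515e+5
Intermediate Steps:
(l + 132747)/(-148464 - 70889) + 455147 = (136232 + 132747)/(-148464 - 70889) + 455147 = 268979/(-219353) + 455147 = 268979*(-1/219353) + 455147 = -268979/219353 + 455147 = 99837590912/219353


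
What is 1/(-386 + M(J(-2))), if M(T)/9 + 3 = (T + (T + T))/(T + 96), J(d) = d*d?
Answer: -25/10298 ≈ -0.0024277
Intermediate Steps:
J(d) = d²
M(T) = -27 + 27*T/(96 + T) (M(T) = -27 + 9*((T + (T + T))/(T + 96)) = -27 + 9*((T + 2*T)/(96 + T)) = -27 + 9*((3*T)/(96 + T)) = -27 + 9*(3*T/(96 + T)) = -27 + 27*T/(96 + T))
1/(-386 + M(J(-2))) = 1/(-386 - 2592/(96 + (-2)²)) = 1/(-386 - 2592/(96 + 4)) = 1/(-386 - 2592/100) = 1/(-386 - 2592*1/100) = 1/(-386 - 648/25) = 1/(-10298/25) = -25/10298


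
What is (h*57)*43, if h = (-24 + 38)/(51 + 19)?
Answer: 2451/5 ≈ 490.20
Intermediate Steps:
h = 1/5 (h = 14/70 = 14*(1/70) = 1/5 ≈ 0.20000)
(h*57)*43 = ((1/5)*57)*43 = (57/5)*43 = 2451/5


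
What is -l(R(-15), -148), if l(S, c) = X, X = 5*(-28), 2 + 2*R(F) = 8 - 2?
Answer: 140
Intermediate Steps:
R(F) = 2 (R(F) = -1 + (8 - 2)/2 = -1 + (½)*6 = -1 + 3 = 2)
X = -140
l(S, c) = -140
-l(R(-15), -148) = -1*(-140) = 140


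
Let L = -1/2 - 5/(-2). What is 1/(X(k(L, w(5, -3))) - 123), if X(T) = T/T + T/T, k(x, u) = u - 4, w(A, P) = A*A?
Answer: -1/121 ≈ -0.0082645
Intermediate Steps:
w(A, P) = A²
L = 2 (L = -1*½ - 5*(-½) = -½ + 5/2 = 2)
k(x, u) = -4 + u
X(T) = 2 (X(T) = 1 + 1 = 2)
1/(X(k(L, w(5, -3))) - 123) = 1/(2 - 123) = 1/(-121) = -1/121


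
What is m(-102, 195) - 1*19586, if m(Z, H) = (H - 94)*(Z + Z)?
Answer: -40190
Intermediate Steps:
m(Z, H) = 2*Z*(-94 + H) (m(Z, H) = (-94 + H)*(2*Z) = 2*Z*(-94 + H))
m(-102, 195) - 1*19586 = 2*(-102)*(-94 + 195) - 1*19586 = 2*(-102)*101 - 19586 = -20604 - 19586 = -40190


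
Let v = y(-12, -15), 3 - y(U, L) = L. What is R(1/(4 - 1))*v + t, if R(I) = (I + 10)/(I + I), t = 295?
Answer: 574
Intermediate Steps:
y(U, L) = 3 - L
v = 18 (v = 3 - 1*(-15) = 3 + 15 = 18)
R(I) = (10 + I)/(2*I) (R(I) = (10 + I)/((2*I)) = (10 + I)*(1/(2*I)) = (10 + I)/(2*I))
R(1/(4 - 1))*v + t = ((10 + 1/(4 - 1))/(2*(1/(4 - 1))))*18 + 295 = ((10 + 1/3)/(2*(1/3)))*18 + 295 = ((10 + ⅓)/(2*(⅓)))*18 + 295 = ((½)*3*(31/3))*18 + 295 = (31/2)*18 + 295 = 279 + 295 = 574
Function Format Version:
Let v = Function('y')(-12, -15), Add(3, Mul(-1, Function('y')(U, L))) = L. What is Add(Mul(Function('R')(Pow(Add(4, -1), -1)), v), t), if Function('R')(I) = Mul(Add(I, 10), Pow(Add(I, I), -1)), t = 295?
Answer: 574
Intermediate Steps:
Function('y')(U, L) = Add(3, Mul(-1, L))
v = 18 (v = Add(3, Mul(-1, -15)) = Add(3, 15) = 18)
Function('R')(I) = Mul(Rational(1, 2), Pow(I, -1), Add(10, I)) (Function('R')(I) = Mul(Add(10, I), Pow(Mul(2, I), -1)) = Mul(Add(10, I), Mul(Rational(1, 2), Pow(I, -1))) = Mul(Rational(1, 2), Pow(I, -1), Add(10, I)))
Add(Mul(Function('R')(Pow(Add(4, -1), -1)), v), t) = Add(Mul(Mul(Rational(1, 2), Pow(Pow(Add(4, -1), -1), -1), Add(10, Pow(Add(4, -1), -1))), 18), 295) = Add(Mul(Mul(Rational(1, 2), Pow(Pow(3, -1), -1), Add(10, Pow(3, -1))), 18), 295) = Add(Mul(Mul(Rational(1, 2), Pow(Rational(1, 3), -1), Add(10, Rational(1, 3))), 18), 295) = Add(Mul(Mul(Rational(1, 2), 3, Rational(31, 3)), 18), 295) = Add(Mul(Rational(31, 2), 18), 295) = Add(279, 295) = 574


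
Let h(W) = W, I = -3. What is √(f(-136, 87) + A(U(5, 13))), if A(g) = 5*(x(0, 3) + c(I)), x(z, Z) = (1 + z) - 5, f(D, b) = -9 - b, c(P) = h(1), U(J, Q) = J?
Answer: I*√111 ≈ 10.536*I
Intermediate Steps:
c(P) = 1
x(z, Z) = -4 + z
A(g) = -15 (A(g) = 5*((-4 + 0) + 1) = 5*(-4 + 1) = 5*(-3) = -15)
√(f(-136, 87) + A(U(5, 13))) = √((-9 - 1*87) - 15) = √((-9 - 87) - 15) = √(-96 - 15) = √(-111) = I*√111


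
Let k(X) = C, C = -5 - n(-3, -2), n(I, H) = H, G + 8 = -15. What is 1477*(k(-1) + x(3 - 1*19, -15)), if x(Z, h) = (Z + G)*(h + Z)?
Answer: 1781262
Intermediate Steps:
G = -23 (G = -8 - 15 = -23)
x(Z, h) = (-23 + Z)*(Z + h) (x(Z, h) = (Z - 23)*(h + Z) = (-23 + Z)*(Z + h))
C = -3 (C = -5 - 1*(-2) = -5 + 2 = -3)
k(X) = -3
1477*(k(-1) + x(3 - 1*19, -15)) = 1477*(-3 + ((3 - 1*19)**2 - 23*(3 - 1*19) - 23*(-15) + (3 - 1*19)*(-15))) = 1477*(-3 + ((3 - 19)**2 - 23*(3 - 19) + 345 + (3 - 19)*(-15))) = 1477*(-3 + ((-16)**2 - 23*(-16) + 345 - 16*(-15))) = 1477*(-3 + (256 + 368 + 345 + 240)) = 1477*(-3 + 1209) = 1477*1206 = 1781262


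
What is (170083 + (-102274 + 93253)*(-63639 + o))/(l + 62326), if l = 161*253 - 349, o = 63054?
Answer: 2723684/51355 ≈ 53.036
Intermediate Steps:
l = 40384 (l = 40733 - 349 = 40384)
(170083 + (-102274 + 93253)*(-63639 + o))/(l + 62326) = (170083 + (-102274 + 93253)*(-63639 + 63054))/(40384 + 62326) = (170083 - 9021*(-585))/102710 = (170083 + 5277285)*(1/102710) = 5447368*(1/102710) = 2723684/51355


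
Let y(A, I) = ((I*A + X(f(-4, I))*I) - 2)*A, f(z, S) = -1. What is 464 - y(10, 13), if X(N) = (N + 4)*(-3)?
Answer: 354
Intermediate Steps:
X(N) = -12 - 3*N (X(N) = (4 + N)*(-3) = -12 - 3*N)
y(A, I) = A*(-2 - 9*I + A*I) (y(A, I) = ((I*A + (-12 - 3*(-1))*I) - 2)*A = ((A*I + (-12 + 3)*I) - 2)*A = ((A*I - 9*I) - 2)*A = ((-9*I + A*I) - 2)*A = (-2 - 9*I + A*I)*A = A*(-2 - 9*I + A*I))
464 - y(10, 13) = 464 - 10*(-2 - 9*13 + 10*13) = 464 - 10*(-2 - 117 + 130) = 464 - 10*11 = 464 - 1*110 = 464 - 110 = 354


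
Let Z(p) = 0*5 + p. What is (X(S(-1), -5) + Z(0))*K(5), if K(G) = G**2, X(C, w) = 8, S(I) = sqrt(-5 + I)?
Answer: 200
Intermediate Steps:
Z(p) = p (Z(p) = 0 + p = p)
(X(S(-1), -5) + Z(0))*K(5) = (8 + 0)*5**2 = 8*25 = 200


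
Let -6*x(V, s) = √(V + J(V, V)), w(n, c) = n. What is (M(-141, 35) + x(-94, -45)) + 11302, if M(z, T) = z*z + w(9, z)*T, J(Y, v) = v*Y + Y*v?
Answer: 31498 - √17578/6 ≈ 31476.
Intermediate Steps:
J(Y, v) = 2*Y*v (J(Y, v) = Y*v + Y*v = 2*Y*v)
M(z, T) = z² + 9*T (M(z, T) = z*z + 9*T = z² + 9*T)
x(V, s) = -√(V + 2*V²)/6 (x(V, s) = -√(V + 2*V*V)/6 = -√(V + 2*V²)/6)
(M(-141, 35) + x(-94, -45)) + 11302 = (((-141)² + 9*35) - √17578/6) + 11302 = ((19881 + 315) - √17578/6) + 11302 = (20196 - √17578/6) + 11302 = 31498 - √17578/6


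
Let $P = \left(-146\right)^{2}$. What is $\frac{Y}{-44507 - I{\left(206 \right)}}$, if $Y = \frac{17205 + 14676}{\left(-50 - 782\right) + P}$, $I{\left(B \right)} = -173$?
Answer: $- \frac{10627}{302712552} \approx -3.5106 \cdot 10^{-5}$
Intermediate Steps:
$P = 21316$
$Y = \frac{10627}{6828}$ ($Y = \frac{17205 + 14676}{\left(-50 - 782\right) + 21316} = \frac{31881}{\left(-50 - 782\right) + 21316} = \frac{31881}{-832 + 21316} = \frac{31881}{20484} = 31881 \cdot \frac{1}{20484} = \frac{10627}{6828} \approx 1.5564$)
$\frac{Y}{-44507 - I{\left(206 \right)}} = \frac{10627}{6828 \left(-44507 - -173\right)} = \frac{10627}{6828 \left(-44507 + 173\right)} = \frac{10627}{6828 \left(-44334\right)} = \frac{10627}{6828} \left(- \frac{1}{44334}\right) = - \frac{10627}{302712552}$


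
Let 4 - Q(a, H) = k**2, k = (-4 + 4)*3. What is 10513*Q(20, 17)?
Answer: 42052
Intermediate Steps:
k = 0 (k = 0*3 = 0)
Q(a, H) = 4 (Q(a, H) = 4 - 1*0**2 = 4 - 1*0 = 4 + 0 = 4)
10513*Q(20, 17) = 10513*4 = 42052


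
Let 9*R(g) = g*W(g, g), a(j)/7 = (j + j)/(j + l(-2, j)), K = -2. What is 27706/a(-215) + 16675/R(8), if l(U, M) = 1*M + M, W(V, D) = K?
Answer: -55083/16 ≈ -3442.7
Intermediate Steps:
W(V, D) = -2
l(U, M) = 2*M (l(U, M) = M + M = 2*M)
a(j) = 14/3 (a(j) = 7*((j + j)/(j + 2*j)) = 7*((2*j)/((3*j))) = 7*((2*j)*(1/(3*j))) = 7*(2/3) = 14/3)
R(g) = -2*g/9 (R(g) = (g*(-2))/9 = (-2*g)/9 = -2*g/9)
27706/a(-215) + 16675/R(8) = 27706/(14/3) + 16675/((-2/9*8)) = 27706*(3/14) + 16675/(-16/9) = 5937 + 16675*(-9/16) = 5937 - 150075/16 = -55083/16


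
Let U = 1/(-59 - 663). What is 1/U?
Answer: -722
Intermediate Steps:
U = -1/722 (U = 1/(-722) = -1/722 ≈ -0.0013850)
1/U = 1/(-1/722) = -722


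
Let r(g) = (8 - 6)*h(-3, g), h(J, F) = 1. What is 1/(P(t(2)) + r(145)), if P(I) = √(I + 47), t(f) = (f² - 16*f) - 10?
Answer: ⅕ ≈ 0.20000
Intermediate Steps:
r(g) = 2 (r(g) = (8 - 6)*1 = 2*1 = 2)
t(f) = -10 + f² - 16*f
P(I) = √(47 + I)
1/(P(t(2)) + r(145)) = 1/(√(47 + (-10 + 2² - 16*2)) + 2) = 1/(√(47 + (-10 + 4 - 32)) + 2) = 1/(√(47 - 38) + 2) = 1/(√9 + 2) = 1/(3 + 2) = 1/5 = ⅕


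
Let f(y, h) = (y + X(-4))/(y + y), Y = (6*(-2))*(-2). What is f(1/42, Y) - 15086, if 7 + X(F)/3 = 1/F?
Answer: -62169/4 ≈ -15542.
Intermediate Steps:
X(F) = -21 + 3/F
Y = 24 (Y = -12*(-2) = 24)
f(y, h) = (-87/4 + y)/(2*y) (f(y, h) = (y + (-21 + 3/(-4)))/(y + y) = (y + (-21 + 3*(-1/4)))/((2*y)) = (y + (-21 - 3/4))*(1/(2*y)) = (y - 87/4)*(1/(2*y)) = (-87/4 + y)*(1/(2*y)) = (-87/4 + y)/(2*y))
f(1/42, Y) - 15086 = (-87 + 4/42)/(8*(1/42)) - 15086 = (-87 + 4*(1/42))/(8*(1/42)) - 15086 = (1/8)*42*(-87 + 2/21) - 15086 = (1/8)*42*(-1825/21) - 15086 = -1825/4 - 15086 = -62169/4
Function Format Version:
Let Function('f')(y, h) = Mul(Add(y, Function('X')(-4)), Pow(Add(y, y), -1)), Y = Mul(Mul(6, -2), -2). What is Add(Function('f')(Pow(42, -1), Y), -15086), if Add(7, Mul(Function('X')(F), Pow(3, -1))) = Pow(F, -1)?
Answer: Rational(-62169, 4) ≈ -15542.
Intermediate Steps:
Function('X')(F) = Add(-21, Mul(3, Pow(F, -1)))
Y = 24 (Y = Mul(-12, -2) = 24)
Function('f')(y, h) = Mul(Rational(1, 2), Pow(y, -1), Add(Rational(-87, 4), y)) (Function('f')(y, h) = Mul(Add(y, Add(-21, Mul(3, Pow(-4, -1)))), Pow(Add(y, y), -1)) = Mul(Add(y, Add(-21, Mul(3, Rational(-1, 4)))), Pow(Mul(2, y), -1)) = Mul(Add(y, Add(-21, Rational(-3, 4))), Mul(Rational(1, 2), Pow(y, -1))) = Mul(Add(y, Rational(-87, 4)), Mul(Rational(1, 2), Pow(y, -1))) = Mul(Add(Rational(-87, 4), y), Mul(Rational(1, 2), Pow(y, -1))) = Mul(Rational(1, 2), Pow(y, -1), Add(Rational(-87, 4), y)))
Add(Function('f')(Pow(42, -1), Y), -15086) = Add(Mul(Rational(1, 8), Pow(Pow(42, -1), -1), Add(-87, Mul(4, Pow(42, -1)))), -15086) = Add(Mul(Rational(1, 8), Pow(Rational(1, 42), -1), Add(-87, Mul(4, Rational(1, 42)))), -15086) = Add(Mul(Rational(1, 8), 42, Add(-87, Rational(2, 21))), -15086) = Add(Mul(Rational(1, 8), 42, Rational(-1825, 21)), -15086) = Add(Rational(-1825, 4), -15086) = Rational(-62169, 4)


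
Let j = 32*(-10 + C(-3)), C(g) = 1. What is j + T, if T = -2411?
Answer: -2699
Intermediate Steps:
j = -288 (j = 32*(-10 + 1) = 32*(-9) = -288)
j + T = -288 - 2411 = -2699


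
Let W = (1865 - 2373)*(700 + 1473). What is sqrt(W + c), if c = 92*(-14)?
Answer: 2*I*sqrt(276293) ≈ 1051.3*I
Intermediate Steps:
W = -1103884 (W = -508*2173 = -1103884)
c = -1288
sqrt(W + c) = sqrt(-1103884 - 1288) = sqrt(-1105172) = 2*I*sqrt(276293)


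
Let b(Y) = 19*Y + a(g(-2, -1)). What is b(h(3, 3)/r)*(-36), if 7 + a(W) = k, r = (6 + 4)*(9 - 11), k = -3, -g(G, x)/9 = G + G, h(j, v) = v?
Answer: 2313/5 ≈ 462.60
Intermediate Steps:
g(G, x) = -18*G (g(G, x) = -9*(G + G) = -18*G)
r = -20 (r = 10*(-2) = -20)
a(W) = -10 (a(W) = -7 - 3 = -10)
b(Y) = -10 + 19*Y (b(Y) = 19*Y - 10 = -10 + 19*Y)
b(h(3, 3)/r)*(-36) = (-10 + 19*(3/(-20)))*(-36) = (-10 + 19*(3*(-1/20)))*(-36) = (-10 + 19*(-3/20))*(-36) = (-10 - 57/20)*(-36) = -257/20*(-36) = 2313/5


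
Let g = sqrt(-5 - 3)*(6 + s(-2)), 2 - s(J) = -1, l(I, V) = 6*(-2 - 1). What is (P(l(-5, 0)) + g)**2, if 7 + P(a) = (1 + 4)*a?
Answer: 8761 - 3492*I*sqrt(2) ≈ 8761.0 - 4938.4*I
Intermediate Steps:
l(I, V) = -18 (l(I, V) = 6*(-3) = -18)
s(J) = 3 (s(J) = 2 - 1*(-1) = 2 + 1 = 3)
P(a) = -7 + 5*a (P(a) = -7 + (1 + 4)*a = -7 + 5*a)
g = 18*I*sqrt(2) (g = sqrt(-5 - 3)*(6 + 3) = sqrt(-8)*9 = (2*I*sqrt(2))*9 = 18*I*sqrt(2) ≈ 25.456*I)
(P(l(-5, 0)) + g)**2 = ((-7 + 5*(-18)) + 18*I*sqrt(2))**2 = ((-7 - 90) + 18*I*sqrt(2))**2 = (-97 + 18*I*sqrt(2))**2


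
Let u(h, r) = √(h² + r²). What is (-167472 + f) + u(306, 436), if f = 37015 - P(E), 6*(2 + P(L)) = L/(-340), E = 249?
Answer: -88709317/680 + 2*√70933 ≈ -1.2992e+5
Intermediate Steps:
P(L) = -2 - L/2040 (P(L) = -2 + (L/(-340))/6 = -2 + (L*(-1/340))/6 = -2 + (-L/340)/6 = -2 - L/2040)
f = 25171643/680 (f = 37015 - (-2 - 1/2040*249) = 37015 - (-2 - 83/680) = 37015 - 1*(-1443/680) = 37015 + 1443/680 = 25171643/680 ≈ 37017.)
(-167472 + f) + u(306, 436) = (-167472 + 25171643/680) + √(306² + 436²) = -88709317/680 + √(93636 + 190096) = -88709317/680 + √283732 = -88709317/680 + 2*√70933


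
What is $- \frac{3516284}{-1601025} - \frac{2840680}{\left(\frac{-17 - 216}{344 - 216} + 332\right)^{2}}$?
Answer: $- \frac{68233777095672004}{2859688685598225} \approx -23.861$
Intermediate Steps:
$- \frac{3516284}{-1601025} - \frac{2840680}{\left(\frac{-17 - 216}{344 - 216} + 332\right)^{2}} = \left(-3516284\right) \left(- \frac{1}{1601025}\right) - \frac{2840680}{\left(- \frac{233}{128} + 332\right)^{2}} = \frac{3516284}{1601025} - \frac{2840680}{\left(\left(-233\right) \frac{1}{128} + 332\right)^{2}} = \frac{3516284}{1601025} - \frac{2840680}{\left(- \frac{233}{128} + 332\right)^{2}} = \frac{3516284}{1601025} - \frac{2840680}{\left(\frac{42263}{128}\right)^{2}} = \frac{3516284}{1601025} - \frac{2840680}{\frac{1786161169}{16384}} = \frac{3516284}{1601025} - \frac{46541701120}{1786161169} = - \frac{68233777095672004}{2859688685598225}$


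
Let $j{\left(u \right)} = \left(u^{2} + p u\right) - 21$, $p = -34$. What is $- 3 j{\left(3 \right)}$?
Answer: $342$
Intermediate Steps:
$j{\left(u \right)} = -21 + u^{2} - 34 u$ ($j{\left(u \right)} = \left(u^{2} - 34 u\right) - 21 = -21 + u^{2} - 34 u$)
$- 3 j{\left(3 \right)} = - 3 \left(-21 + 3^{2} - 102\right) = - 3 \left(-21 + 9 - 102\right) = \left(-3\right) \left(-114\right) = 342$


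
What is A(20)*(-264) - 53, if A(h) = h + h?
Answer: -10613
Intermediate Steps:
A(h) = 2*h
A(20)*(-264) - 53 = (2*20)*(-264) - 53 = 40*(-264) - 53 = -10560 - 53 = -10613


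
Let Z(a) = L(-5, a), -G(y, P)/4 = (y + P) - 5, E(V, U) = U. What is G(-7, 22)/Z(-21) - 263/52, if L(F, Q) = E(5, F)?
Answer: 153/52 ≈ 2.9423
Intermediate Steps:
G(y, P) = 20 - 4*P - 4*y (G(y, P) = -4*((y + P) - 5) = -4*((P + y) - 5) = -4*(-5 + P + y) = 20 - 4*P - 4*y)
L(F, Q) = F
Z(a) = -5
G(-7, 22)/Z(-21) - 263/52 = (20 - 4*22 - 4*(-7))/(-5) - 263/52 = (20 - 88 + 28)*(-⅕) - 263*1/52 = -40*(-⅕) - 263/52 = 8 - 263/52 = 153/52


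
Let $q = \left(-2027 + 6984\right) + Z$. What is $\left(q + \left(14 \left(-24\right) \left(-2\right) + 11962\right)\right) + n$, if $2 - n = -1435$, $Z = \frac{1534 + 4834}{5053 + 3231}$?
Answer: $\frac{39408580}{2071} \approx 19029.0$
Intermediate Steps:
$Z = \frac{1592}{2071}$ ($Z = \frac{6368}{8284} = 6368 \cdot \frac{1}{8284} = \frac{1592}{2071} \approx 0.76871$)
$n = 1437$ ($n = 2 - -1435 = 2 + 1435 = 1437$)
$q = \frac{10267539}{2071}$ ($q = \left(-2027 + 6984\right) + \frac{1592}{2071} = 4957 + \frac{1592}{2071} = \frac{10267539}{2071} \approx 4957.8$)
$\left(q + \left(14 \left(-24\right) \left(-2\right) + 11962\right)\right) + n = \left(\frac{10267539}{2071} + \left(14 \left(-24\right) \left(-2\right) + 11962\right)\right) + 1437 = \left(\frac{10267539}{2071} + \left(\left(-336\right) \left(-2\right) + 11962\right)\right) + 1437 = \left(\frac{10267539}{2071} + \left(672 + 11962\right)\right) + 1437 = \left(\frac{10267539}{2071} + 12634\right) + 1437 = \frac{36432553}{2071} + 1437 = \frac{39408580}{2071}$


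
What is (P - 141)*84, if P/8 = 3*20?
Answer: 28476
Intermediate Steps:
P = 480 (P = 8*(3*20) = 8*60 = 480)
(P - 141)*84 = (480 - 141)*84 = 339*84 = 28476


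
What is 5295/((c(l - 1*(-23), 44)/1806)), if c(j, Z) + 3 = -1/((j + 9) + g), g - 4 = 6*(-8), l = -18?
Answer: -286883100/89 ≈ -3.2234e+6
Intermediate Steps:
g = -44 (g = 4 + 6*(-8) = 4 - 48 = -44)
c(j, Z) = -3 - 1/(-35 + j) (c(j, Z) = -3 - 1/((j + 9) - 44) = -3 - 1/((9 + j) - 44) = -3 - 1/(-35 + j))
5295/((c(l - 1*(-23), 44)/1806)) = 5295/((((104 - 3*(-18 - 1*(-23)))/(-35 + (-18 - 1*(-23))))/1806)) = 5295/((((104 - 3*(-18 + 23))/(-35 + (-18 + 23)))*(1/1806))) = 5295/((((104 - 3*5)/(-35 + 5))*(1/1806))) = 5295/((((104 - 15)/(-30))*(1/1806))) = 5295/((-1/30*89*(1/1806))) = 5295/((-89/30*1/1806)) = 5295/(-89/54180) = 5295*(-54180/89) = -286883100/89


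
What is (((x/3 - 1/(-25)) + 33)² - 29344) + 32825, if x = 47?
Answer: 32925034/5625 ≈ 5853.3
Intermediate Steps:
(((x/3 - 1/(-25)) + 33)² - 29344) + 32825 = (((47/3 - 1/(-25)) + 33)² - 29344) + 32825 = (((47*(⅓) - 1*(-1/25)) + 33)² - 29344) + 32825 = (((47/3 + 1/25) + 33)² - 29344) + 32825 = ((1178/75 + 33)² - 29344) + 32825 = ((3653/75)² - 29344) + 32825 = (13344409/5625 - 29344) + 32825 = -151715591/5625 + 32825 = 32925034/5625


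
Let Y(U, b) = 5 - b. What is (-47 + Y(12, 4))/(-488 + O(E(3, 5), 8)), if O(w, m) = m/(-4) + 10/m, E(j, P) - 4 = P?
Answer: 8/85 ≈ 0.094118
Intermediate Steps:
E(j, P) = 4 + P
O(w, m) = 10/m - m/4 (O(w, m) = m*(-1/4) + 10/m = -m/4 + 10/m = 10/m - m/4)
(-47 + Y(12, 4))/(-488 + O(E(3, 5), 8)) = (-47 + (5 - 1*4))/(-488 + (10/8 - 1/4*8)) = (-47 + (5 - 4))/(-488 + (10*(1/8) - 2)) = (-47 + 1)/(-488 + (5/4 - 2)) = -46/(-488 - 3/4) = -46/(-1955/4) = -46*(-4/1955) = 8/85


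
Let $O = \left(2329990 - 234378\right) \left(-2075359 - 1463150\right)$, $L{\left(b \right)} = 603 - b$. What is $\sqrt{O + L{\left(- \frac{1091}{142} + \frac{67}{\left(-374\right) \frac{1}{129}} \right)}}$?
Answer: $\frac{5 i \sqrt{52286681963536102258}}{13277} \approx 2.7231 \cdot 10^{6} i$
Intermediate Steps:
$O = -7415341922508$ ($O = 2095612 \left(-3538509\right) = -7415341922508$)
$\sqrt{O + L{\left(- \frac{1091}{142} + \frac{67}{\left(-374\right) \frac{1}{129}} \right)}} = \sqrt{-7415341922508 - \left(-603 - \frac{8643}{374} - \frac{1091}{142}\right)} = \sqrt{-7415341922508 + \left(603 - \left(- \frac{1091}{142} + \frac{67}{- \frac{374}{129}}\right)\right)} = \sqrt{-7415341922508 + \left(603 - \left(- \frac{1091}{142} + 67 \left(- \frac{129}{374}\right)\right)\right)} = \sqrt{-7415341922508 + \left(603 - \left(- \frac{1091}{142} - \frac{8643}{374}\right)\right)} = \sqrt{-7415341922508 + \left(603 - - \frac{408835}{13277}\right)} = \sqrt{-7415341922508 + \left(603 + \frac{408835}{13277}\right)} = \sqrt{-7415341922508 + \frac{8414866}{13277}} = \sqrt{- \frac{98453494696723850}{13277}} = \frac{5 i \sqrt{52286681963536102258}}{13277}$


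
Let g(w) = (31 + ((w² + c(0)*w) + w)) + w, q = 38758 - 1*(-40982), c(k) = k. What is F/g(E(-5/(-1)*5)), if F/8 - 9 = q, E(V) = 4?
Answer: 637992/55 ≈ 11600.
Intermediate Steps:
q = 79740 (q = 38758 + 40982 = 79740)
F = 637992 (F = 72 + 8*79740 = 72 + 637920 = 637992)
g(w) = 31 + w² + 2*w (g(w) = (31 + ((w² + 0*w) + w)) + w = (31 + ((w² + 0) + w)) + w = (31 + (w² + w)) + w = (31 + (w + w²)) + w = (31 + w + w²) + w = 31 + w² + 2*w)
F/g(E(-5/(-1)*5)) = 637992/(31 + 4² + 2*4) = 637992/(31 + 16 + 8) = 637992/55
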